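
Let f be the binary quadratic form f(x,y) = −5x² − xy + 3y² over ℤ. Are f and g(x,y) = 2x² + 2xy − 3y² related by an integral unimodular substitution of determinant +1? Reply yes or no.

D₁ = 61, D₂ = 28
discriminants differ ⇒ not SL₂(ℤ)-equivalent

no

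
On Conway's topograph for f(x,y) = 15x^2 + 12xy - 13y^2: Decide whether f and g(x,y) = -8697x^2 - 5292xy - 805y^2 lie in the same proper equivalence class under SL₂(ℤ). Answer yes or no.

D₁ = 924, D₂ = 924
river cycle of f (length 8): (-13, 14, 14), (14, 14, -13), (-13, 12, 15), (15, 18, -10), (-10, 22, 11), (11, 22, -10), (-10, 18, 15), (15, 12, -13)
river cycle of g (length 8): (-13, 12, 15), (15, 18, -10), (-10, 22, 11), (11, 22, -10), (-10, 18, 15), (15, 12, -13), (-13, 14, 14), (14, 14, -13)
cycles coincide ⇒ equivalent

yes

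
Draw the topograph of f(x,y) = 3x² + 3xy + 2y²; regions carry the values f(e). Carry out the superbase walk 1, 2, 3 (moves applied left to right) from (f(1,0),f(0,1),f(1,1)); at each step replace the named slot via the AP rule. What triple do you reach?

start (3,2,8) = (f(1,0),f(0,1),f(1,1))
replace slot 1: 2·(2+8) − 3 = 17 → (17,2,8)
replace slot 2: 2·(17+8) − 2 = 48 → (17,48,8)
replace slot 3: 2·(17+48) − 8 = 122 → (17,48,122)

17,48,122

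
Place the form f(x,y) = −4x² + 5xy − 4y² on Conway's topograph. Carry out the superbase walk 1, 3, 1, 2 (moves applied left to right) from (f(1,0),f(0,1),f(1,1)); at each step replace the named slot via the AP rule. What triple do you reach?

start (-4,-4,-3) = (f(1,0),f(0,1),f(1,1))
replace slot 1: 2·((-4)+(-3)) − (-4) = -10 → (-10,-4,-3)
replace slot 3: 2·((-10)+(-4)) − (-3) = -25 → (-10,-4,-25)
replace slot 1: 2·((-4)+(-25)) − (-10) = -48 → (-48,-4,-25)
replace slot 2: 2·((-48)+(-25)) − (-4) = -142 → (-48,-142,-25)

-48,-142,-25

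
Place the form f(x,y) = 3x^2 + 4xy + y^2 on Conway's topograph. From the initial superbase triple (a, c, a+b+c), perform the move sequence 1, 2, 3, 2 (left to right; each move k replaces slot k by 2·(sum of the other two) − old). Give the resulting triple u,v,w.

start (3,1,8) = (f(1,0),f(0,1),f(1,1))
replace slot 1: 2·(1+8) − 3 = 15 → (15,1,8)
replace slot 2: 2·(15+8) − 1 = 45 → (15,45,8)
replace slot 3: 2·(15+45) − 8 = 112 → (15,45,112)
replace slot 2: 2·(15+112) − 45 = 209 → (15,209,112)

15,209,112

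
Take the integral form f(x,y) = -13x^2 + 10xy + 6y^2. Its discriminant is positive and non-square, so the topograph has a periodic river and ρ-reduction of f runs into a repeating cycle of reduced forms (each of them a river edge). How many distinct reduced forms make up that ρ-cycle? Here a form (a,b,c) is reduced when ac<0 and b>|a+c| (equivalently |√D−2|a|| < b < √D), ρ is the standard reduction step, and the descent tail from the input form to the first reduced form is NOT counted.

D = 412, ⌊√D⌋ = 20
river: ρ → (6,14,-9)
river: ρ → (-9,4,11)
river: ρ → (11,18,-2)
river: ρ → (-2,18,11)
river: ρ → (11,4,-9)
river: ρ → (-9,14,6)
river: ρ → (6,10,-13)
river: ρ → (-13,16,3)
river: ρ → (3,20,-1)
river: ρ → (-1,20,3)
river: ρ → (3,16,-13)
river: ρ → (-13,10,6)
ρ-cycle length = 12 (tail of 0 descent steps not counted)

12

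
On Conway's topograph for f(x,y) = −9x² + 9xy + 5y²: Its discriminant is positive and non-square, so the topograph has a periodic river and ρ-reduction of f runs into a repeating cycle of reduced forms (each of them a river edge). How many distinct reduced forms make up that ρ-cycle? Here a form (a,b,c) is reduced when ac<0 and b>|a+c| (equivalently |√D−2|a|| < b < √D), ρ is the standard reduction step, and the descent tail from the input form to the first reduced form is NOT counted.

D = 261, ⌊√D⌋ = 16
river: ρ → (5,11,-7)
river: ρ → (-7,3,9)
river: ρ → (9,15,-1)
river: ρ → (-1,15,9)
river: ρ → (9,3,-7)
river: ρ → (-7,11,5)
river: ρ → (5,9,-9)
river: ρ → (-9,9,5)
ρ-cycle length = 8 (tail of 0 descent steps not counted)

8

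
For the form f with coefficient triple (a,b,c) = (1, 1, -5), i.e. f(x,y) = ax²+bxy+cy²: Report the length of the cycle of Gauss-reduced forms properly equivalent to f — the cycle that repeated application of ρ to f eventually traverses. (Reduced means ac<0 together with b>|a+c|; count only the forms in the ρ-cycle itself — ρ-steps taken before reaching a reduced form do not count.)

D = 21, ⌊√D⌋ = 4
descent: ρ → (-5,-1,1)
descent: ρ → (1,3,-3)  [lands on river]
river: ρ → (-3,3,1)
ρ-cycle length = 2 (tail of 2 descent steps not counted)

2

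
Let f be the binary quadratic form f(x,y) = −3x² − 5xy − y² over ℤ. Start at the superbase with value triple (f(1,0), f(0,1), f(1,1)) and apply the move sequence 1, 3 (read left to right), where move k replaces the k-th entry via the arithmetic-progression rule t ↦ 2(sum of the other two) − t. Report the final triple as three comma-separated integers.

start (-3,-1,-9) = (f(1,0),f(0,1),f(1,1))
replace slot 1: 2·((-1)+(-9)) − (-3) = -17 → (-17,-1,-9)
replace slot 3: 2·((-17)+(-1)) − (-9) = -27 → (-17,-1,-27)

-17,-1,-27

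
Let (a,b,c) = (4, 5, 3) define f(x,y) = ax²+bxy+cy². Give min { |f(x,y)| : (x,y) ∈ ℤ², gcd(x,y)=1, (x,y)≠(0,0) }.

translate: b→-3 (≡5 mod 8), so (4,5,3)→(4,-3,2)
flip: (4,-3,2)→(2,3,4)
translate: b→-1 (≡3 mod 4), so (2,3,4)→(2,-1,3)
reduced (well bottom): (2,-1,3) with a≤c, −a<b≤a
well minimum = a = 2

2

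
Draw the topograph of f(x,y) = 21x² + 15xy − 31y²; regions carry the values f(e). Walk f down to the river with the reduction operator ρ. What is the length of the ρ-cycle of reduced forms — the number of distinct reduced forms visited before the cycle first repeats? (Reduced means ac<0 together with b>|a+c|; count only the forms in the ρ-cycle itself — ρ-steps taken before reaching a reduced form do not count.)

D = 2829, ⌊√D⌋ = 53
river: ρ → (-31,47,5)
river: ρ → (5,53,-1)
river: ρ → (-1,53,5)
river: ρ → (5,47,-31)
river: ρ → (-31,15,21)
river: ρ → (21,27,-25)
river: ρ → (-25,23,23)
river: ρ → (23,23,-25)
river: ρ → (-25,27,21)
river: ρ → (21,15,-31)
ρ-cycle length = 10 (tail of 0 descent steps not counted)

10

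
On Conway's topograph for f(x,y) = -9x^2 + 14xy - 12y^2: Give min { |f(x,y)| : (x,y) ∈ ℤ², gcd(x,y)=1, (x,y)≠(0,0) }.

translate: b→4 (≡-14 mod 18), so (9,-14,12)→(9,4,7)
flip: (9,4,7)→(7,-4,9)
reduced (well bottom): (7,-4,9) with a≤c, −a<b≤a
well minimum |f| = |-7| = 7 (negative-definite)

7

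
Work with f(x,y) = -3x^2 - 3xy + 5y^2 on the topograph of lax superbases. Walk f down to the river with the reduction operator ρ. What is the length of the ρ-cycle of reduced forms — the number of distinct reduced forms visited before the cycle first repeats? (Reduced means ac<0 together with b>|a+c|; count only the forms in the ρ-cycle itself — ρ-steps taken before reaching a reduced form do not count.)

D = 69, ⌊√D⌋ = 8
descent: ρ → (5,3,-3)  [lands on river]
river: ρ → (-3,3,5)
river: ρ → (5,7,-1)
river: ρ → (-1,7,5)
ρ-cycle length = 4 (tail of 1 descent step not counted)

4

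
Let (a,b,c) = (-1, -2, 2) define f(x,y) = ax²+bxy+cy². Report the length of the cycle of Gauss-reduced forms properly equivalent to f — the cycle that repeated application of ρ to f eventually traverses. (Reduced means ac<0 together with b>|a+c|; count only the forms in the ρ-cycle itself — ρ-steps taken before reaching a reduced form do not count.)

D = 12, ⌊√D⌋ = 3
descent: ρ → (2,2,-1)  [lands on river]
river: ρ → (-1,2,2)
ρ-cycle length = 2 (tail of 1 descent step not counted)

2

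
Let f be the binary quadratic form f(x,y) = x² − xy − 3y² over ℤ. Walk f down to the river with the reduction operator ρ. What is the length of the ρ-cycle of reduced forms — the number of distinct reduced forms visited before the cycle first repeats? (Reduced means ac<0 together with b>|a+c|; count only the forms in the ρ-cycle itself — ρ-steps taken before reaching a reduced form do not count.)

D = 13, ⌊√D⌋ = 3
descent: ρ → (-3,1,1)
descent: ρ → (1,3,-1)  [lands on river]
river: ρ → (-1,3,1)
ρ-cycle length = 2 (tail of 2 descent steps not counted)

2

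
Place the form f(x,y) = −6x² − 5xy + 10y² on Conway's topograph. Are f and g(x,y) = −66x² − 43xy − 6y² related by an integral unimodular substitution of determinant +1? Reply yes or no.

D₁ = 265, D₂ = 265
river cycle of f (length 22): (10, 5, -6), (-6, 7, 9), (9, 11, -4), (-4, 13, 6), (6, 11, -6), (-6, 13, 4), (4, 11, -9), (-9, 7, 6), (6, 5, -10), (-10, 15, 1), … (12 more)
river cycle of g (length 22): (-6, 7, 9), (9, 11, -4), (-4, 13, 6), (6, 11, -6), (-6, 13, 4), (4, 11, -9), (-9, 7, 6), (6, 5, -10), (-10, 15, 1), (1, 15, -10), … (12 more)
cycles coincide ⇒ equivalent

yes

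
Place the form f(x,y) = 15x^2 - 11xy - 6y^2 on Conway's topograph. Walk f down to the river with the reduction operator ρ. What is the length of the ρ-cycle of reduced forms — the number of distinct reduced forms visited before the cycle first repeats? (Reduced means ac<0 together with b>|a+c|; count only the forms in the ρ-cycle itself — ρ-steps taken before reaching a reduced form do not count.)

D = 481, ⌊√D⌋ = 21
descent: ρ → (-6,11,15)  [lands on river]
river: ρ → (15,19,-2)
river: ρ → (-2,21,5)
river: ρ → (5,19,-6)
river: ρ → (-6,17,8)
river: ρ → (8,15,-8)
river: ρ → (-8,17,6)
river: ρ → (6,19,-5)
river: ρ → (-5,21,2)
river: ρ → (2,19,-15)
river: ρ → (-15,11,6)
river: ρ → (6,13,-13)
river: ρ → (-13,13,6)
river: ρ → (6,11,-15)
river: ρ → (-15,19,2)
river: ρ → (2,21,-5)
river: ρ → (-5,19,6)
river: ρ → (6,17,-8)
river: ρ → (-8,15,8)
river: ρ → (8,17,-6)
river: ρ → (-6,19,5)
river: ρ → (5,21,-2)
river: ρ → (-2,19,15)
river: ρ → (15,11,-6)
river: ρ → (-6,13,13)
river: ρ → (13,13,-6)
ρ-cycle length = 26 (tail of 1 descent step not counted)

26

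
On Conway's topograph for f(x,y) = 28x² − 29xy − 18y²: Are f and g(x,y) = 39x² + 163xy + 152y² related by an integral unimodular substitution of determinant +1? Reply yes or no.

D₁ = 2857, D₂ = 2857
river cycle of f (length 42): (-18, 29, 28), (28, 27, -19), (-19, 49, 6), (6, 47, -27), (-27, 7, 26), (26, 45, -8), (-8, 51, 8), (8, 45, -26), (-26, 7, 27), (27, 47, -6), … (32 more)
river cycle of g (length 42): (28, 27, -19), (-19, 49, 6), (6, 47, -27), (-27, 7, 26), (26, 45, -8), (-8, 51, 8), (8, 45, -26), (-26, 7, 27), (27, 47, -6), (-6, 49, 19), … (32 more)
cycles coincide ⇒ equivalent

yes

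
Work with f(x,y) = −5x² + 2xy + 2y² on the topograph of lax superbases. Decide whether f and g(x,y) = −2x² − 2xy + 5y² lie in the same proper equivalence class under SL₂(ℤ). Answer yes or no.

D₁ = 44, D₂ = 44
river cycle of f (length 2): (2, 6, -1), (-1, 6, 2)
river cycle of g (length 2): (-2, 6, 1), (1, 6, -2)
cycles differ ⇒ inequivalent

no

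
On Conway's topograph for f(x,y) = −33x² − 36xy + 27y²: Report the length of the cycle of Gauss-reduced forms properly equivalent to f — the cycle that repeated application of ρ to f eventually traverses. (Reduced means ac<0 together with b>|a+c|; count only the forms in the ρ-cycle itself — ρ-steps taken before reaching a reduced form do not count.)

D = 4860, ⌊√D⌋ = 69
descent: ρ → (27,36,-33)  [lands on river]
river: ρ → (-33,30,30)
river: ρ → (30,30,-33)
river: ρ → (-33,36,27)
river: ρ → (27,18,-42)
river: ρ → (-42,66,3)
river: ρ → (3,66,-42)
river: ρ → (-42,18,27)
ρ-cycle length = 8 (tail of 1 descent step not counted)

8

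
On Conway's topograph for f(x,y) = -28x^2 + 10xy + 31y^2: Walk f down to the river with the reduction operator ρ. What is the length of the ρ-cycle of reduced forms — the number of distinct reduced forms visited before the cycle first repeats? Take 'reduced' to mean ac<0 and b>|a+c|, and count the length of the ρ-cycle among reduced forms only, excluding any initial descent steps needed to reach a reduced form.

D = 3572, ⌊√D⌋ = 59
river: ρ → (31,52,-7)
river: ρ → (-7,46,52)
river: ρ → (52,58,-1)
river: ρ → (-1,58,52)
river: ρ → (52,46,-7)
river: ρ → (-7,52,31)
river: ρ → (31,10,-28)
river: ρ → (-28,46,13)
river: ρ → (13,58,-4)
river: ρ → (-4,54,41)
river: ρ → (41,28,-17)
river: ρ → (-17,40,29)
river: ρ → (29,18,-28)
river: ρ → (-28,38,19)
river: ρ → (19,38,-28)
river: ρ → (-28,18,29)
river: ρ → (29,40,-17)
river: ρ → (-17,28,41)
river: ρ → (41,54,-4)
river: ρ → (-4,58,13)
river: ρ → (13,46,-28)
river: ρ → (-28,10,31)
ρ-cycle length = 22 (tail of 0 descent steps not counted)

22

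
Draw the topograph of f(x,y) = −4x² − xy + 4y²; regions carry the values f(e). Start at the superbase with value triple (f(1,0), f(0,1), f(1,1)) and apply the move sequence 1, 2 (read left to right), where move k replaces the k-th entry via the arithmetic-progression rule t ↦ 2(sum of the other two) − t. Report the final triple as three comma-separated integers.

start (-4,4,-1) = (f(1,0),f(0,1),f(1,1))
replace slot 1: 2·(4+(-1)) − (-4) = 10 → (10,4,-1)
replace slot 2: 2·(10+(-1)) − 4 = 14 → (10,14,-1)

10,14,-1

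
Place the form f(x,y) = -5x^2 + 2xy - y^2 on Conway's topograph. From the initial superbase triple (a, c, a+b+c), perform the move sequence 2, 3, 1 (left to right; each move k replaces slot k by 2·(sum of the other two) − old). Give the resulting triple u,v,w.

start (-5,-1,-4) = (f(1,0),f(0,1),f(1,1))
replace slot 2: 2·((-5)+(-4)) − (-1) = -17 → (-5,-17,-4)
replace slot 3: 2·((-5)+(-17)) − (-4) = -40 → (-5,-17,-40)
replace slot 1: 2·((-17)+(-40)) − (-5) = -109 → (-109,-17,-40)

-109,-17,-40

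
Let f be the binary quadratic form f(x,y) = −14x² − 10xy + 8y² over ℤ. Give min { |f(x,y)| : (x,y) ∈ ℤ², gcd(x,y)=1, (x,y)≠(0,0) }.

descent: ρ → (8,10,-14)  [lands on river]
river: ρ → (-14,18,4)
river: ρ → (4,22,-4)
river: ρ → (-4,18,14)
river: ρ → (14,10,-8)
river: ρ → (-8,22,2)
river: ρ → (2,22,-8)
river: ρ → (-8,10,14)
river: ρ → (14,18,-4)
river: ρ → (-4,22,4)
river: ρ → (4,18,-14)
river: ρ → (-14,10,8)
river: ρ → (8,22,-2)
river: ρ → (-2,22,8)
closes: descent 1, river 14
min |a| on river = 2

2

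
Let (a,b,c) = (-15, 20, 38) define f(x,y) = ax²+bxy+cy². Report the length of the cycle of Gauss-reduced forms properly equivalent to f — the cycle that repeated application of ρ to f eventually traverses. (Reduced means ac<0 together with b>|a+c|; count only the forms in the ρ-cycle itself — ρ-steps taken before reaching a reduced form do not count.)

D = 2680, ⌊√D⌋ = 51
descent: ρ → (38,-20,-15)
descent: ρ → (-15,50,3)  [lands on river]
river: ρ → (3,46,-47)
river: ρ → (-47,48,2)
river: ρ → (2,48,-47)
river: ρ → (-47,46,3)
river: ρ → (3,50,-15)
river: ρ → (-15,40,18)
river: ρ → (18,32,-23)
river: ρ → (-23,14,27)
river: ρ → (27,40,-10)
river: ρ → (-10,40,27)
river: ρ → (27,14,-23)
river: ρ → (-23,32,18)
river: ρ → (18,40,-15)
ρ-cycle length = 14 (tail of 2 descent steps not counted)

14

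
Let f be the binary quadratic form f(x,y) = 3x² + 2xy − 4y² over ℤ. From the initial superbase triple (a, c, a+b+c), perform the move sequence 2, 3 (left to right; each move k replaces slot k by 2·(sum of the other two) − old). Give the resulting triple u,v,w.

start (3,-4,1) = (f(1,0),f(0,1),f(1,1))
replace slot 2: 2·(3+1) − (-4) = 12 → (3,12,1)
replace slot 3: 2·(3+12) − 1 = 29 → (3,12,29)

3,12,29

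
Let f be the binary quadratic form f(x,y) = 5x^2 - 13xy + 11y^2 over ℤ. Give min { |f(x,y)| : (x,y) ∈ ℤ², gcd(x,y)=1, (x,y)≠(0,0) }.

translate: b→-3 (≡-13 mod 10), so (5,-13,11)→(5,-3,3)
flip: (5,-3,3)→(3,3,5)
reduced (well bottom): (3,3,5) with a≤c, −a<b≤a
well minimum = a = 3

3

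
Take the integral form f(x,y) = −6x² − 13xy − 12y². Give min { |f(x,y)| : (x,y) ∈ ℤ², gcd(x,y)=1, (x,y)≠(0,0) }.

translate: b→1 (≡13 mod 12), so (6,13,12)→(6,1,5)
flip: (6,1,5)→(5,-1,6)
reduced (well bottom): (5,-1,6) with a≤c, −a<b≤a
well minimum |f| = |-5| = 5 (negative-definite)

5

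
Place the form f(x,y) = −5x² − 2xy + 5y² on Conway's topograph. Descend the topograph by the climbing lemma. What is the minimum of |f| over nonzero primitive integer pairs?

descent: ρ → (5,2,-5)  [lands on river]
river: ρ → (-5,8,2)
river: ρ → (2,8,-5)
river: ρ → (-5,2,5)
river: ρ → (5,8,-2)
river: ρ → (-2,8,5)
closes: descent 1, river 6
min |a| on river = 2

2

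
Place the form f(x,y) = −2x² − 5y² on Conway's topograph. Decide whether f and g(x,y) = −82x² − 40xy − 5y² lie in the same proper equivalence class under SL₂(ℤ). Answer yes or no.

D₁ = -40, D₂ = -40
f is negative-definite; reduce −f:
−f: reduced (well bottom): (2,0,5) with a≤c, −a<b≤a
flip sign back: reduced form of f is (-2,0,-5)
g is negative-definite; reduce −g:
−g: flip: (82,40,5)→(5,-40,82)
−g: translate: b→0 (≡-40 mod 10), so (5,-40,82)→(5,0,2)
−g: flip: (5,0,2)→(2,0,5)
−g: reduced (well bottom): (2,0,5) with a≤c, −a<b≤a
flip sign back: reduced form of g is (-2,0,-5)
reduced forms (-2, 0, -5) vs (-2, 0, -5) ⇒ equivalent

yes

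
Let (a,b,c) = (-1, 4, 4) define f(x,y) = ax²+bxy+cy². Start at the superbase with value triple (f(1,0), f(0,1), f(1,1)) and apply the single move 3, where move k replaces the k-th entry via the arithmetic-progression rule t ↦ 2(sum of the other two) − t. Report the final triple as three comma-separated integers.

start (-1,4,7) = (f(1,0),f(0,1),f(1,1))
replace slot 3: 2·((-1)+4) − 7 = -1 → (-1,4,-1)

-1,4,-1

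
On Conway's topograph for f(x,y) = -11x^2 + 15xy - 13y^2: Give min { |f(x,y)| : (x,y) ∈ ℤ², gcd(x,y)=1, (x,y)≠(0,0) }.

translate: b→7 (≡-15 mod 22), so (11,-15,13)→(11,7,9)
flip: (11,7,9)→(9,-7,11)
reduced (well bottom): (9,-7,11) with a≤c, −a<b≤a
well minimum |f| = |-9| = 9 (negative-definite)

9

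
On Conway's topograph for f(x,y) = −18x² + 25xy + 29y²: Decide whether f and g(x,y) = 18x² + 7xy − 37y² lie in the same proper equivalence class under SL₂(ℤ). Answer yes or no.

D₁ = 2713, D₂ = 2713
river cycle of f (length 42): (29, 33, -14), (-14, 51, 2), (2, 49, -39), (-39, 29, 12), (12, 43, -18), (-18, 29, 26), (26, 23, -21), (-21, 19, 28), (28, 37, -12), (-12, 35, 31), … (32 more)
river cycle of g (length 42): (18, 43, -12), (-12, 29, 39), (39, 49, -2), (-2, 51, 14), (14, 33, -29), (-29, 25, 18), (18, 47, -7), (-7, 51, 4), (4, 45, -43), (-43, 41, 6), … (32 more)
cycles differ ⇒ inequivalent

no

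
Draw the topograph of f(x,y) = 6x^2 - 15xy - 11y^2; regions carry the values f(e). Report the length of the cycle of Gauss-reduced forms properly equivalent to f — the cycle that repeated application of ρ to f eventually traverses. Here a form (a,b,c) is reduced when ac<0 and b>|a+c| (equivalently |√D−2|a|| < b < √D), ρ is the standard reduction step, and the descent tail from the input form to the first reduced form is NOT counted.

D = 489, ⌊√D⌋ = 22
descent: ρ → (-11,15,6)  [lands on river]
river: ρ → (6,21,-2)
river: ρ → (-2,19,16)
river: ρ → (16,13,-5)
river: ρ → (-5,17,10)
river: ρ → (10,3,-12)
river: ρ → (-12,21,1)
river: ρ → (1,21,-12)
river: ρ → (-12,3,10)
river: ρ → (10,17,-5)
river: ρ → (-5,13,16)
river: ρ → (16,19,-2)
river: ρ → (-2,21,6)
river: ρ → (6,15,-11)
river: ρ → (-11,7,10)
river: ρ → (10,13,-8)
river: ρ → (-8,19,4)
river: ρ → (4,21,-3)
river: ρ → (-3,21,4)
river: ρ → (4,19,-8)
river: ρ → (-8,13,10)
river: ρ → (10,7,-11)
ρ-cycle length = 22 (tail of 1 descent step not counted)

22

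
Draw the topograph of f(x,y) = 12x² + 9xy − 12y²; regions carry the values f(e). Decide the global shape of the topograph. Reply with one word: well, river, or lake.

D = b²−4ac = 9² − 4·12·(-12) = 657
D > 0 non-square ⇒ indefinite ⇒ periodic river

river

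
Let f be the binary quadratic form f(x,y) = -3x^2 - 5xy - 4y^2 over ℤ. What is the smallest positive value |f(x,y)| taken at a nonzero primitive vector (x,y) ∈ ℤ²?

translate: b→-1 (≡5 mod 6), so (3,5,4)→(3,-1,2)
flip: (3,-1,2)→(2,1,3)
reduced (well bottom): (2,1,3) with a≤c, −a<b≤a
well minimum |f| = |-2| = 2 (negative-definite)

2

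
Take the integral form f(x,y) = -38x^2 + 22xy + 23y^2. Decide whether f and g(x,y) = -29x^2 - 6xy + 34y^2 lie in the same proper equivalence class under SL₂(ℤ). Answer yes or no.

D₁ = 3980, D₂ = 3980
river cycle of f (length 16): (23, 24, -37), (-37, 50, 10), (10, 50, -37), (-37, 24, 23), (23, 22, -38), (-38, 54, 7), (7, 58, -22), (-22, 30, 35), (35, 40, -17), (-17, 62, 2), … (6 more)
river cycle of g (length 12): (34, 6, -29), (-29, 52, 11), (11, 58, -14), (-14, 54, 19), (19, 60, -5), (-5, 60, 19), (19, 54, -14), (-14, 58, 11), (11, 52, -29), (-29, 6, 34), … (2 more)
cycles differ ⇒ inequivalent

no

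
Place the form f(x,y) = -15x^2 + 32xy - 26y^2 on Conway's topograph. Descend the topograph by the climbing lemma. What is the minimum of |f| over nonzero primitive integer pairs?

translate: b→-2 (≡-32 mod 30), so (15,-32,26)→(15,-2,9)
flip: (15,-2,9)→(9,2,15)
reduced (well bottom): (9,2,15) with a≤c, −a<b≤a
well minimum |f| = |-9| = 9 (negative-definite)

9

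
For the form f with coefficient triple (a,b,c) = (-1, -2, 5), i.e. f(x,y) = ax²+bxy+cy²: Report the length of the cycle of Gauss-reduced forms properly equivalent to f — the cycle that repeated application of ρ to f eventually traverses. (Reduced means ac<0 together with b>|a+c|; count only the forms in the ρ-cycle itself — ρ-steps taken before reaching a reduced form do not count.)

D = 24, ⌊√D⌋ = 4
descent: ρ → (5,2,-1)
descent: ρ → (-1,4,2)  [lands on river]
river: ρ → (2,4,-1)
ρ-cycle length = 2 (tail of 2 descent steps not counted)

2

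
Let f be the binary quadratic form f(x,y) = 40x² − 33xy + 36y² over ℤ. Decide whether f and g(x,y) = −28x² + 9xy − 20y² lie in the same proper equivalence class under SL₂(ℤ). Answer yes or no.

D₁ = -4671, D₂ = -2159
discriminants differ ⇒ not SL₂(ℤ)-equivalent

no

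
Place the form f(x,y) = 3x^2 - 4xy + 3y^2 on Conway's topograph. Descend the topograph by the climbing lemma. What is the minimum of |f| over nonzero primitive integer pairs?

translate: b→2 (≡-4 mod 6), so (3,-4,3)→(3,2,2)
flip: (3,2,2)→(2,-2,3)
translate: b→2 (≡-2 mod 4), so (2,-2,3)→(2,2,3)
reduced (well bottom): (2,2,3) with a≤c, −a<b≤a
well minimum = a = 2

2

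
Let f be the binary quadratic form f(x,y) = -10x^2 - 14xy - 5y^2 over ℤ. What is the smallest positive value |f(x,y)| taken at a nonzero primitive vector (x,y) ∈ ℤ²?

translate: b→-6 (≡14 mod 20), so (10,14,5)→(10,-6,1)
flip: (10,-6,1)→(1,6,10)
translate: b→0 (≡6 mod 2), so (1,6,10)→(1,0,1)
reduced (well bottom): (1,0,1) with a≤c, −a<b≤a
well minimum |f| = |-1| = 1 (negative-definite)

1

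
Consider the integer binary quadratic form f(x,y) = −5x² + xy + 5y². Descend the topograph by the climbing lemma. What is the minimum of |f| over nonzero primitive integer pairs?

river: ρ → (5,9,-1)
river: ρ → (-1,9,5)
river: ρ → (5,1,-5)
river: ρ → (-5,9,1)
river: ρ → (1,9,-5)
river: ρ → (-5,1,5)
closes: descent 0, river 6
min |a| on river = 1

1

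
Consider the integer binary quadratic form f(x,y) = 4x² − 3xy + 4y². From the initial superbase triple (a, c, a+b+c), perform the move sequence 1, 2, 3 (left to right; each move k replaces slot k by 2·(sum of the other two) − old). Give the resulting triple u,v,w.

start (4,4,5) = (f(1,0),f(0,1),f(1,1))
replace slot 1: 2·(4+5) − 4 = 14 → (14,4,5)
replace slot 2: 2·(14+5) − 4 = 34 → (14,34,5)
replace slot 3: 2·(14+34) − 5 = 91 → (14,34,91)

14,34,91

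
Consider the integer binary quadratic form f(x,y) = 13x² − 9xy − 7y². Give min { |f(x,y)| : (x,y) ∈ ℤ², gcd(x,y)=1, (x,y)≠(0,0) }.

descent: ρ → (-7,9,13)  [lands on river]
river: ρ → (13,17,-3)
river: ρ → (-3,19,7)
river: ρ → (7,9,-13)
river: ρ → (-13,17,3)
river: ρ → (3,19,-7)
closes: descent 1, river 6
min |a| on river = 3

3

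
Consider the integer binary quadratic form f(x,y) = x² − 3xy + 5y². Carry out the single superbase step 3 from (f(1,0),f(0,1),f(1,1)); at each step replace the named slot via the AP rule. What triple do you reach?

start (1,5,3) = (f(1,0),f(0,1),f(1,1))
replace slot 3: 2·(1+5) − 3 = 9 → (1,5,9)

1,5,9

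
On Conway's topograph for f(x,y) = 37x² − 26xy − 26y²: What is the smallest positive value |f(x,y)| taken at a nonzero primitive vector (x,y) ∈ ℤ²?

descent: ρ → (-26,26,37)  [lands on river]
river: ρ → (37,48,-15)
river: ρ → (-15,42,46)
river: ρ → (46,50,-11)
river: ρ → (-11,60,21)
river: ρ → (21,66,-2)
river: ρ → (-2,66,21)
river: ρ → (21,60,-11)
river: ρ → (-11,50,46)
river: ρ → (46,42,-15)
river: ρ → (-15,48,37)
river: ρ → (37,26,-26)
closes: descent 1, river 12
min |a| on river = 2

2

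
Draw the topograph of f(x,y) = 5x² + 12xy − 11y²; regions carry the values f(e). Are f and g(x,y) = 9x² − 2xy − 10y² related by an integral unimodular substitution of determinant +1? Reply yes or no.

D₁ = 364, D₂ = 364
river cycle of f (length 8): (-11, 10, 6), (6, 14, -7), (-7, 14, 6), (6, 10, -11), (-11, 12, 5), (5, 18, -2), (-2, 18, 5), (5, 12, -11)
river cycle of g (length 8): (-10, 2, 9), (9, 16, -3), (-3, 14, 14), (14, 14, -3), (-3, 16, 9), (9, 2, -10), (-10, 18, 1), (1, 18, -10)
cycles differ ⇒ inequivalent

no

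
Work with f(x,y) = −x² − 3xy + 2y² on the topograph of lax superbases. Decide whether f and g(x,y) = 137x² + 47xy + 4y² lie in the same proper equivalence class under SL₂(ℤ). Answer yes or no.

D₁ = 17, D₂ = 17
river cycle of f (length 6): (2, 3, -1), (-1, 3, 2), (2, 1, -2), (-2, 3, 1), (1, 3, -2), (-2, 1, 2)
river cycle of g (length 6): (-1, 3, 2), (2, 1, -2), (-2, 3, 1), (1, 3, -2), (-2, 1, 2), (2, 3, -1)
cycles coincide ⇒ equivalent

yes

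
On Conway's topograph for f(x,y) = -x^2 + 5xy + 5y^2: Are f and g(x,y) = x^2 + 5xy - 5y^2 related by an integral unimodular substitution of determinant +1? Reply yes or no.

D₁ = 45, D₂ = 45
river cycle of f (length 2): (5, 5, -1), (-1, 5, 5)
river cycle of g (length 2): (-5, 5, 1), (1, 5, -5)
cycles differ ⇒ inequivalent

no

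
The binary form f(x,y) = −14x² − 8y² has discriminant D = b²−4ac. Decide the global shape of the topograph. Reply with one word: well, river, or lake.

D = b²−4ac = 0² − 4·(-14)·(-8) = -448
D < 0 ⇒ definite ⇒ every region one sign ⇒ single well

well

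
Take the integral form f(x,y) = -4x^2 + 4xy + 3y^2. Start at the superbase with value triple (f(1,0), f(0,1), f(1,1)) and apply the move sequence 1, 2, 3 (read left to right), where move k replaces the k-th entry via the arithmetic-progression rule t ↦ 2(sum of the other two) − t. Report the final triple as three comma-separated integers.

start (-4,3,3) = (f(1,0),f(0,1),f(1,1))
replace slot 1: 2·(3+3) − (-4) = 16 → (16,3,3)
replace slot 2: 2·(16+3) − 3 = 35 → (16,35,3)
replace slot 3: 2·(16+35) − 3 = 99 → (16,35,99)

16,35,99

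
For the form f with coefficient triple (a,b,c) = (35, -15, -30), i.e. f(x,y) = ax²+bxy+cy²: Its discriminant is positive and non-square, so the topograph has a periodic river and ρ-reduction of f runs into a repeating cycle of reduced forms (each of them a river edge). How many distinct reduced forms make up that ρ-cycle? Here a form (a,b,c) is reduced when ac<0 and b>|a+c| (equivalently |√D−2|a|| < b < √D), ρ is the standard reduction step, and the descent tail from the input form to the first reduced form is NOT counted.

D = 4425, ⌊√D⌋ = 66
descent: ρ → (-30,15,35)  [lands on river]
river: ρ → (35,55,-10)
river: ρ → (-10,65,5)
river: ρ → (5,65,-10)
river: ρ → (-10,55,35)
river: ρ → (35,15,-30)
river: ρ → (-30,45,20)
river: ρ → (20,35,-40)
river: ρ → (-40,45,15)
river: ρ → (15,45,-40)
river: ρ → (-40,35,20)
river: ρ → (20,45,-30)
ρ-cycle length = 12 (tail of 1 descent step not counted)

12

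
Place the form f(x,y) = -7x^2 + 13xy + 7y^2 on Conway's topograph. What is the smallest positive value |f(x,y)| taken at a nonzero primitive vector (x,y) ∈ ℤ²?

river: ρ → (7,15,-5)
river: ρ → (-5,15,7)
river: ρ → (7,13,-7)
river: ρ → (-7,15,5)
river: ρ → (5,15,-7)
river: ρ → (-7,13,7)
closes: descent 0, river 6
min |a| on river = 5

5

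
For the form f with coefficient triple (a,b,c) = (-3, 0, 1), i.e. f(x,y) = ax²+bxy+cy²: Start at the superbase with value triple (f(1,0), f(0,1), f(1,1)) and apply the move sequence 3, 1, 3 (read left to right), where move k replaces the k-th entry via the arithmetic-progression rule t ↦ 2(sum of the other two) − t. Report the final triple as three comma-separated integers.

start (-3,1,-2) = (f(1,0),f(0,1),f(1,1))
replace slot 3: 2·((-3)+1) − (-2) = -2 → (-3,1,-2)
replace slot 1: 2·(1+(-2)) − (-3) = 1 → (1,1,-2)
replace slot 3: 2·(1+1) − (-2) = 6 → (1,1,6)

1,1,6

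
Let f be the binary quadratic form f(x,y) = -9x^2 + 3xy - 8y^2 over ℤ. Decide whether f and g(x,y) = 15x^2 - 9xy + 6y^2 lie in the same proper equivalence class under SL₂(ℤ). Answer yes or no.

D₁ = -279, D₂ = -279
f is negative-definite; reduce −f:
−f: flip: (9,-3,8)→(8,3,9)
−f: reduced (well bottom): (8,3,9) with a≤c, −a<b≤a
flip sign back: reduced form of f is (-8,-3,-9)
g: flip: (15,-9,6)→(6,9,15)
g: translate: b→-3 (≡9 mod 12), so (6,9,15)→(6,-3,12)
g: reduced (well bottom): (6,-3,12) with a≤c, −a<b≤a
reduced forms (-8, -3, -9) vs (6, -3, 12) ⇒ inequivalent

no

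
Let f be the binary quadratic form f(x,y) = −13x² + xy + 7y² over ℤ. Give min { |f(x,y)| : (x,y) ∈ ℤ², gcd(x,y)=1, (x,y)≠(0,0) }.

descent: ρ → (7,13,-7)  [lands on river]
river: ρ → (-7,15,5)
river: ρ → (5,15,-7)
river: ρ → (-7,13,7)
river: ρ → (7,15,-5)
river: ρ → (-5,15,7)
closes: descent 1, river 6
min |a| on river = 5

5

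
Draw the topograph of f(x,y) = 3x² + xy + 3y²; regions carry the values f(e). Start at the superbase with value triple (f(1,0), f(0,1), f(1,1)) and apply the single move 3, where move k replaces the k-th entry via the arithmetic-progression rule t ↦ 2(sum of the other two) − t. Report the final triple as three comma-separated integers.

start (3,3,7) = (f(1,0),f(0,1),f(1,1))
replace slot 3: 2·(3+3) − 7 = 5 → (3,3,5)

3,3,5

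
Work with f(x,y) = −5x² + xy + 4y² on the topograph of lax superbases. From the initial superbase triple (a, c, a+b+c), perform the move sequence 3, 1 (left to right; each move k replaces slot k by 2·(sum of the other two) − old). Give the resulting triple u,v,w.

start (-5,4,0) = (f(1,0),f(0,1),f(1,1))
replace slot 3: 2·((-5)+4) − 0 = -2 → (-5,4,-2)
replace slot 1: 2·(4+(-2)) − (-5) = 9 → (9,4,-2)

9,4,-2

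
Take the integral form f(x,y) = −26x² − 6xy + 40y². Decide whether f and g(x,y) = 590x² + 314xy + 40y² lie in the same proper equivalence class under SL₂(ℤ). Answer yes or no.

D₁ = 4196, D₂ = 4196
river cycle of f (length 54): (-26, 46, 20), (20, 34, -38), (-38, 42, 16), (16, 54, -20), (-20, 26, 44), (44, 62, -2), (-2, 62, 44), (44, 26, -20), (-20, 54, 16), (16, 42, -38), … (44 more)
river cycle of g (length 54): (-26, 46, 20), (20, 34, -38), (-38, 42, 16), (16, 54, -20), (-20, 26, 44), (44, 62, -2), (-2, 62, 44), (44, 26, -20), (-20, 54, 16), (16, 42, -38), … (44 more)
cycles coincide ⇒ equivalent

yes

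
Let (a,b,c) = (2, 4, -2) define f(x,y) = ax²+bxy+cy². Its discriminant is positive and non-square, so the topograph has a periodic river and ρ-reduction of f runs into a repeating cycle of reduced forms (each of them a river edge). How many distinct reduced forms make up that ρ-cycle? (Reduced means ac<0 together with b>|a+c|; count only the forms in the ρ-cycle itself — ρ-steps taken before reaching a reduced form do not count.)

D = 32, ⌊√D⌋ = 5
river: ρ → (-2,4,2)
river: ρ → (2,4,-2)
ρ-cycle length = 2 (tail of 0 descent steps not counted)

2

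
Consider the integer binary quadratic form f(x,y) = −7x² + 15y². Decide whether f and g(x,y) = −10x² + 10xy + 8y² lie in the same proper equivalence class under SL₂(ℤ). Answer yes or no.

D₁ = 420, D₂ = 420
river cycle of f (length 4): (-7, 14, 8), (8, 18, -3), (-3, 18, 8), (8, 14, -7)
river cycle of g (length 6): (8, 6, -12), (-12, 18, 2), (2, 18, -12), (-12, 6, 8), (8, 10, -10), (-10, 10, 8)
cycles differ ⇒ inequivalent

no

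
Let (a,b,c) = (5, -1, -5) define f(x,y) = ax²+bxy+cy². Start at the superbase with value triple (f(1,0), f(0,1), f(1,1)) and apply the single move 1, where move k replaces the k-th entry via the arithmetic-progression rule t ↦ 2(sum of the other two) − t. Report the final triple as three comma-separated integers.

start (5,-5,-1) = (f(1,0),f(0,1),f(1,1))
replace slot 1: 2·((-5)+(-1)) − 5 = -17 → (-17,-5,-1)

-17,-5,-1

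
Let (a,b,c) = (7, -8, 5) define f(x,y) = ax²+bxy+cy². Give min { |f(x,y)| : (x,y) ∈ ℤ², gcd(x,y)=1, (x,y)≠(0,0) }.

translate: b→6 (≡-8 mod 14), so (7,-8,5)→(7,6,4)
flip: (7,6,4)→(4,-6,7)
translate: b→2 (≡-6 mod 8), so (4,-6,7)→(4,2,5)
reduced (well bottom): (4,2,5) with a≤c, −a<b≤a
well minimum = a = 4

4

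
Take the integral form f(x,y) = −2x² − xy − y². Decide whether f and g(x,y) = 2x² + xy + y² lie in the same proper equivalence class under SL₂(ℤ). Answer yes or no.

D₁ = -7, D₂ = -7
f is negative-definite; reduce −f:
−f: flip: (2,1,1)→(1,-1,2)
−f: translate: b→1 (≡-1 mod 2), so (1,-1,2)→(1,1,2)
−f: reduced (well bottom): (1,1,2) with a≤c, −a<b≤a
flip sign back: reduced form of f is (-1,-1,-2)
g: flip: (2,1,1)→(1,-1,2)
g: translate: b→1 (≡-1 mod 2), so (1,-1,2)→(1,1,2)
g: reduced (well bottom): (1,1,2) with a≤c, −a<b≤a
reduced forms (-1, -1, -2) vs (1, 1, 2) ⇒ inequivalent

no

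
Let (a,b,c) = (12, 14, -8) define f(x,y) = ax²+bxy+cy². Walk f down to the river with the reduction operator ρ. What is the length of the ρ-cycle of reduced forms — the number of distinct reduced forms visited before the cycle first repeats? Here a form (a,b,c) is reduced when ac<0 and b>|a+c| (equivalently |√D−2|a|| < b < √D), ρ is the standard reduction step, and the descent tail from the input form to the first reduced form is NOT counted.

D = 580, ⌊√D⌋ = 24
river: ρ → (-8,18,8)
river: ρ → (8,14,-12)
river: ρ → (-12,10,10)
river: ρ → (10,10,-12)
river: ρ → (-12,14,8)
river: ρ → (8,18,-8)
river: ρ → (-8,14,12)
river: ρ → (12,10,-10)
river: ρ → (-10,10,12)
river: ρ → (12,14,-8)
ρ-cycle length = 10 (tail of 0 descent steps not counted)

10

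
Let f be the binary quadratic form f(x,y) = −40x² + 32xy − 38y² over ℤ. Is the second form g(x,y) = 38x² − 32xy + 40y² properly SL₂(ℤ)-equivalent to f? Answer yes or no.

D₁ = -5056, D₂ = -5056
f is negative-definite; reduce −f:
−f: flip: (40,-32,38)→(38,32,40)
−f: reduced (well bottom): (38,32,40) with a≤c, −a<b≤a
flip sign back: reduced form of f is (-38,-32,-40)
g: reduced (well bottom): (38,-32,40) with a≤c, −a<b≤a
reduced forms (-38, -32, -40) vs (38, -32, 40) ⇒ inequivalent

no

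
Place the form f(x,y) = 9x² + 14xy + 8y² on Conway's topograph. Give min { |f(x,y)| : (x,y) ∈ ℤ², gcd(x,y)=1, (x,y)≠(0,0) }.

translate: b→-4 (≡14 mod 18), so (9,14,8)→(9,-4,3)
flip: (9,-4,3)→(3,4,9)
translate: b→-2 (≡4 mod 6), so (3,4,9)→(3,-2,8)
reduced (well bottom): (3,-2,8) with a≤c, −a<b≤a
well minimum = a = 3

3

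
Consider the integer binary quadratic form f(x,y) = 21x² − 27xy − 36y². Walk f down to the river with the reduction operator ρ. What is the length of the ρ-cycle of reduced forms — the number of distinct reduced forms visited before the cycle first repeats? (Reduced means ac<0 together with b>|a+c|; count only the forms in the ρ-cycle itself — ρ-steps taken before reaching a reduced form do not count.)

D = 3753, ⌊√D⌋ = 61
descent: ρ → (-36,27,21)  [lands on river]
river: ρ → (21,57,-6)
river: ρ → (-6,51,48)
river: ρ → (48,45,-9)
river: ρ → (-9,45,48)
river: ρ → (48,51,-6)
river: ρ → (-6,57,21)
river: ρ → (21,27,-36)
river: ρ → (-36,45,12)
river: ρ → (12,51,-24)
river: ρ → (-24,45,18)
river: ρ → (18,27,-42)
river: ρ → (-42,57,3)
river: ρ → (3,57,-42)
river: ρ → (-42,27,18)
river: ρ → (18,45,-24)
river: ρ → (-24,51,12)
river: ρ → (12,45,-36)
ρ-cycle length = 18 (tail of 1 descent step not counted)

18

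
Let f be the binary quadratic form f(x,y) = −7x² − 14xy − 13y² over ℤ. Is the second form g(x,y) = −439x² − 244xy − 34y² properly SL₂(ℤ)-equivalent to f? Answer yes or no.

D₁ = -168, D₂ = -168
f is negative-definite; reduce −f:
−f: translate: b→0 (≡14 mod 14), so (7,14,13)→(7,0,6)
−f: flip: (7,0,6)→(6,0,7)
−f: reduced (well bottom): (6,0,7) with a≤c, −a<b≤a
flip sign back: reduced form of f is (-6,0,-7)
g is negative-definite; reduce −g:
−g: flip: (439,244,34)→(34,-244,439)
−g: translate: b→28 (≡-244 mod 68), so (34,-244,439)→(34,28,7)
−g: flip: (34,28,7)→(7,-28,34)
−g: translate: b→0 (≡-28 mod 14), so (7,-28,34)→(7,0,6)
−g: flip: (7,0,6)→(6,0,7)
−g: reduced (well bottom): (6,0,7) with a≤c, −a<b≤a
flip sign back: reduced form of g is (-6,0,-7)
reduced forms (-6, 0, -7) vs (-6, 0, -7) ⇒ equivalent

yes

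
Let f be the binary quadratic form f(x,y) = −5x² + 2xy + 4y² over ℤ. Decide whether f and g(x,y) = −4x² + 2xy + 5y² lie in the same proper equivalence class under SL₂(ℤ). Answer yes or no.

D₁ = 84, D₂ = 84
river cycle of f (length 6): (4, 6, -3), (-3, 6, 4), (4, 2, -5), (-5, 8, 1), (1, 8, -5), (-5, 2, 4)
river cycle of g (length 6): (5, 8, -1), (-1, 8, 5), (5, 2, -4), (-4, 6, 3), (3, 6, -4), (-4, 2, 5)
cycles differ ⇒ inequivalent

no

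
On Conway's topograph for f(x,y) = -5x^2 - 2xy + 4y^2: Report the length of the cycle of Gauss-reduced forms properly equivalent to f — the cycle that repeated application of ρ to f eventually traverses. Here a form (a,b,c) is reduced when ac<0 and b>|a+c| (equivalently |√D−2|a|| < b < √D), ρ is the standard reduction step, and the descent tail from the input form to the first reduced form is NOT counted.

D = 84, ⌊√D⌋ = 9
descent: ρ → (4,2,-5)  [lands on river]
river: ρ → (-5,8,1)
river: ρ → (1,8,-5)
river: ρ → (-5,2,4)
river: ρ → (4,6,-3)
river: ρ → (-3,6,4)
ρ-cycle length = 6 (tail of 1 descent step not counted)

6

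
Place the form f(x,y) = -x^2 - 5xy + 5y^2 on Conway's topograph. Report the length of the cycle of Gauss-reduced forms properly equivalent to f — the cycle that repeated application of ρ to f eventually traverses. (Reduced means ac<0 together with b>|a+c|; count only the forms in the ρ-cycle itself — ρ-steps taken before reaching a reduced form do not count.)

D = 45, ⌊√D⌋ = 6
descent: ρ → (5,5,-1)  [lands on river]
river: ρ → (-1,5,5)
ρ-cycle length = 2 (tail of 1 descent step not counted)

2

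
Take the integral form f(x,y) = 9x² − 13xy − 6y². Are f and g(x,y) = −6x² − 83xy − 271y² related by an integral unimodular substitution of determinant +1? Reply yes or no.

D₁ = 385, D₂ = 385
river cycle of f (length 12): (-6, 13, 9), (9, 5, -10), (-10, 15, 4), (4, 17, -6), (-6, 19, 1), (1, 19, -6), (-6, 17, 4), (4, 15, -10), (-10, 5, 9), (9, 13, -6), … (2 more)
river cycle of g (length 12): (-6, 13, 9), (9, 5, -10), (-10, 15, 4), (4, 17, -6), (-6, 19, 1), (1, 19, -6), (-6, 17, 4), (4, 15, -10), (-10, 5, 9), (9, 13, -6), … (2 more)
cycles coincide ⇒ equivalent

yes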